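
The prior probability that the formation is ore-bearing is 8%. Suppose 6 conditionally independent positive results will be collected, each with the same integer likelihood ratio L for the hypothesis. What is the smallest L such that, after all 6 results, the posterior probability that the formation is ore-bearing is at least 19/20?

3

Prior odds = 0.08/0.92 = 2/23.
Target odds = 0.95/0.05 = 19.
Need L⁶ ≥ 19 ÷ (2/23) = 218.5.
2⁶ = 64 < 218.5 ≤ 729 = 3⁶, so L = 3.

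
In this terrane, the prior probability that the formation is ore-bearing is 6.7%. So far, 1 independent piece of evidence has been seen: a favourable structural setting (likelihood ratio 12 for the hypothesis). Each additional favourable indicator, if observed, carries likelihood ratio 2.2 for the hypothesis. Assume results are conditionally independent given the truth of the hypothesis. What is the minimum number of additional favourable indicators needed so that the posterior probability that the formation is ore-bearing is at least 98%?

6

Prior odds = 0.067/0.933 = 67/933.
Bayes factor of the evidence already in hand = 12.
Odds after that evidence = (67/933) × 12 = 268/311.
Target odds = 0.98/0.02 = 49.
Need 2.2ⁿ ≥ 49 ÷ (268/311) = 15239/268.
2.2⁵ = 51.53632 falls short of 15239/268 but 2.2⁶ = 1771561/15625 reaches it, so n = 6.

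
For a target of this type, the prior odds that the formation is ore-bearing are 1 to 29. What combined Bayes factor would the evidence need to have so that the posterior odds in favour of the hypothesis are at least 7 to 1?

Prior odds = 1/29.
Target odds = 7.
Required Bayes factor = 7 ÷ (1/29) = 203.

203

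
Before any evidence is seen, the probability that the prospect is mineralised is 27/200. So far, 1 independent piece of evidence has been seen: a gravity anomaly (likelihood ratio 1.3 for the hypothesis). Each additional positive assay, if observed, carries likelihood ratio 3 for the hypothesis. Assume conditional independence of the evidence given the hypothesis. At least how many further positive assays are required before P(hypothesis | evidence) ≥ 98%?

Prior odds = 0.135/0.865 = 27/173.
Bayes factor of the evidence already in hand = 1.3.
Odds after that evidence = (27/173) × 1.3 = 351/1730.
Target odds = 0.98/0.02 = 49.
Need 3ⁿ ≥ 49 ÷ (351/1730) = 84770/351.
3⁴ = 81 falls short of 84770/351 but 3⁵ = 243 reaches it, so n = 5.

5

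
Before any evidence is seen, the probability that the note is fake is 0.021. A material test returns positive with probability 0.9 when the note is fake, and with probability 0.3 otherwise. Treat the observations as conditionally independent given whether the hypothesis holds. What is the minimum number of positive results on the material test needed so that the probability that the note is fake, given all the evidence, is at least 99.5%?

Prior odds = 0.021/0.979 = 21/979.
Likelihood ratio of a positive result = 0.9/0.3 = 3.
Target posterior odds = 0.995/0.005 = 199.
Require 3ⁿ ≥ 199 ÷ (21/979) = 194821/21.
3⁸ = 6561 falls short of 194821/21 but 3⁹ = 19683 reaches it, so n = 9.

9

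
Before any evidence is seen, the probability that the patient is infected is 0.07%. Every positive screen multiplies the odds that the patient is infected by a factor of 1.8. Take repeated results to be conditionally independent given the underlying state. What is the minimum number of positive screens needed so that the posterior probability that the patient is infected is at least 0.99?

21

Prior odds: 0.0007 ÷ 0.9993 = 7/9993.
Likelihood ratio per positive screen = 1.8.
Target posterior odds = 0.99/0.01 = 99.
Require 1.8ⁿ ≥ 99 ÷ (7/9993) = 989307/7.
1.8²⁰ ≈127482 falls short of 989307/7 but 1.8²¹ ≈229468 reaches it, so n = 21.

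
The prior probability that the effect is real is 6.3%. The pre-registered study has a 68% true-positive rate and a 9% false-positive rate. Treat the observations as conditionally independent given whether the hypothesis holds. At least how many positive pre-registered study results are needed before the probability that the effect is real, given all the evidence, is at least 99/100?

4

Prior odds = 0.063/0.937 = 63/937.
Likelihood ratio of a positive result = 0.68/0.09 = 68/9.
Target posterior odds = 0.99/0.01 = 99.
Need (63/937) × (68/9)ⁿ ≥ 99, i.e. (68/9)ⁿ ≥ 10307/7.
(68/9)³ = 314432/729 falls short of 10307/7 but (68/9)⁴ = 21381376/6561 reaches it, so n = 4.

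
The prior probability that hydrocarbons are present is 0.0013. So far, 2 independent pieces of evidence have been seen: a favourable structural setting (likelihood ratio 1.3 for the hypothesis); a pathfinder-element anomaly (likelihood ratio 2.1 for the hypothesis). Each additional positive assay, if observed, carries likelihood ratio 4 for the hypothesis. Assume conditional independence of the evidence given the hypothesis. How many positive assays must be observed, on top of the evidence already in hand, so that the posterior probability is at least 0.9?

6

Prior odds = 0.0013/0.9987 = 13/9987.
Combined Bayes factor of the evidence already in hand = 1.3 × 2.1 = 2.73.
Odds after that evidence = (13/9987) × 2.73 = 1183/332900.
Target odds = 0.9/0.1 = 9.
Need 4ⁿ ≥ 9 ÷ (1183/332900) = 2996100/1183.
4⁵ = 1024 falls short of 2996100/1183 but 4⁶ = 4096 reaches it, so n = 6.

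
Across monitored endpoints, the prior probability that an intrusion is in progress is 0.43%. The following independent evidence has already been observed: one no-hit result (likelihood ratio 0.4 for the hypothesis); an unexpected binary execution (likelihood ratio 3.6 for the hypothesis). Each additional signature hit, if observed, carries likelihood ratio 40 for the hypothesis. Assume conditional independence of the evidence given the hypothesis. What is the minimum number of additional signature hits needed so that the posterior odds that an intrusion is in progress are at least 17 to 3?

2

Prior odds = 0.0043/0.9957 = 43/9957.
Combined Bayes factor of the evidence already in hand = 0.4 × 3.6 = 1.44.
Odds after that evidence = (43/9957) × 1.44 = 516/82975.
Target odds = 17/3.
Need 40ⁿ ≥ 17/3 ÷ (516/82975) = 1410575/1548.
40¹ = 40 falls short of 1410575/1548 but 40² = 1600 reaches it, so n = 2.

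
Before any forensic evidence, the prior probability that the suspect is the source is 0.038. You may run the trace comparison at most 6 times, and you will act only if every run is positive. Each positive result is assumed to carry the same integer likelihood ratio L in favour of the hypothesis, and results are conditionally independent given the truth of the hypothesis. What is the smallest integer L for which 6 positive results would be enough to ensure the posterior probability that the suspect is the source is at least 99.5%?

Prior odds = 0.038/0.962 = 19/481.
Target odds = 0.995/0.005 = 199.
Need L⁶ ≥ 199 ÷ (19/481) = 95719/19.
4⁶ = 4096 < 95719/19 ≤ 15625 = 5⁶, so L = 5.

5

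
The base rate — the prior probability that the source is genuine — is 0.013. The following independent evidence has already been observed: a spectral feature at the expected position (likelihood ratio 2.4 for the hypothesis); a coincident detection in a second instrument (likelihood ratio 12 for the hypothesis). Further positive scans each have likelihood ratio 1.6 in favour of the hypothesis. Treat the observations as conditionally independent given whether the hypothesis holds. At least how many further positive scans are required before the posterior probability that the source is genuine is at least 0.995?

14

Prior odds = 0.013/0.987 = 13/987.
Combined Bayes factor of the evidence already in hand = 2.4 × 12 = 28.8.
Odds after that evidence = (13/987) × 28.8 = 624/1645.
Target odds = 0.995/0.005 = 199.
Need 1.6ⁿ ≥ 199 ÷ (624/1645) = 327355/624.
1.6¹³ ≈450.36 falls short of 327355/624 but 1.6¹⁴ ≈720.576 reaches it, so n = 14.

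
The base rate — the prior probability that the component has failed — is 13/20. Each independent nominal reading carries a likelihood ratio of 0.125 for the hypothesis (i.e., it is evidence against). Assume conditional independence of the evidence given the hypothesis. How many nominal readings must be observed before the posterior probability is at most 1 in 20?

Prior odds = 0.65/0.35 = 13/7.
Likelihood ratio per nominal reading = 0.125.
Target posterior odds = 0.05/0.95 = 1/19.
Require 0.125ⁿ ≤ 1/19 ÷ (13/7) = 7/247.
0.125¹ = 0.125 is still above 7/247 but 0.125² = 0.015625 is at or below it, so n = 2.

2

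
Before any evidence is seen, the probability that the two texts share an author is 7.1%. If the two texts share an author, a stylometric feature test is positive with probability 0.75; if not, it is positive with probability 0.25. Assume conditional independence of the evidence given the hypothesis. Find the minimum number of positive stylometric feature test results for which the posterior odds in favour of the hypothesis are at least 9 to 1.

5

Prior odds: 0.071 ÷ 0.929 = 71/929.
Likelihood ratio of a positive = 0.75/0.25 = 3.
Target odds = 9.
Need (71/929) × 3ⁿ ≥ 9, i.e. 3ⁿ ≥ 8361/71.
3⁴ = 81 falls short of 8361/71 but 3⁵ = 243 reaches it, so n = 5.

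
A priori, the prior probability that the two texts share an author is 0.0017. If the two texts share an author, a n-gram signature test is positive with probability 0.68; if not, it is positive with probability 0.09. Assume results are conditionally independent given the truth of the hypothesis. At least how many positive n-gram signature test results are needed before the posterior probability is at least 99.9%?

Prior odds: 0.0017 ÷ 0.9983 = 17/9983.
Likelihood ratio of a positive = 0.68/0.09 = 68/9.
Target posterior odds = 0.999/0.001 = 999.
Need (17/9983) × (68/9)ⁿ ≥ 999, i.e. (68/9)ⁿ ≥ 9973017/17.
(68/9)⁶ ≈186037 falls short of 9973017/17 but (68/9)⁷ ≈1.40561e+06 reaches it, so n = 7.

7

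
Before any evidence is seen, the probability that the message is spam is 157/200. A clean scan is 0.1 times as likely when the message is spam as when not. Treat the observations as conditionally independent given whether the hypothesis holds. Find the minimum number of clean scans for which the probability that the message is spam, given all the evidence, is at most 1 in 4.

Prior odds: 0.785 ÷ 0.215 = 157/43.
Likelihood ratio per clean scan = 0.1.
Target odds: 0.25 ÷ 0.75 = 1/3.
Require 0.1ⁿ ≤ 1/3 ÷ (157/43) = 43/471.
0.1¹ = 0.1 is still above 43/471 but 0.1² = 0.01 is at or below it, so n = 2.

2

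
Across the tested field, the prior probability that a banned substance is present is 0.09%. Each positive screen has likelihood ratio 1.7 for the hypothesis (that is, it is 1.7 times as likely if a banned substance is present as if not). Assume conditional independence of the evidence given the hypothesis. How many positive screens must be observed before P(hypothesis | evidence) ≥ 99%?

Prior odds = 0.0009/0.9991 = 9/9991.
Likelihood ratio per positive screen = 1.7.
Target odds: 0.99 ÷ 0.01 = 99.
Need (9/9991) × 1.7ⁿ ≥ 99, i.e. 1.7ⁿ ≥ 109901.
1.7²¹ ≈69091.9 falls short of 109901 but 1.7²² ≈117456 reaches it, so n = 22.

22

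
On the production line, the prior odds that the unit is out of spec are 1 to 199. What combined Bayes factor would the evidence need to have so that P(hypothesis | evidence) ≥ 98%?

9751

Prior odds = 1/199.
Target odds = 0.98/0.02 = 49.
Required Bayes factor = 49 ÷ (1/199) = 9751.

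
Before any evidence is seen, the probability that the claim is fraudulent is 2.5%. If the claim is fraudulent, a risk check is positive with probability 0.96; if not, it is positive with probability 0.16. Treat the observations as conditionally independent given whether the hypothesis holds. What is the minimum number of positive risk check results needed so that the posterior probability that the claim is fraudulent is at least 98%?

5

Prior odds: 0.025 ÷ 0.975 = 1/39.
Likelihood ratio of a positive = 0.96/0.16 = 6.
Target posterior odds = 0.98/0.02 = 49.
Need (1/39) × 6ⁿ ≥ 49, i.e. 6ⁿ ≥ 1911.
6⁴ = 1296 falls short of 1911 but 6⁵ = 7776 reaches it, so n = 5.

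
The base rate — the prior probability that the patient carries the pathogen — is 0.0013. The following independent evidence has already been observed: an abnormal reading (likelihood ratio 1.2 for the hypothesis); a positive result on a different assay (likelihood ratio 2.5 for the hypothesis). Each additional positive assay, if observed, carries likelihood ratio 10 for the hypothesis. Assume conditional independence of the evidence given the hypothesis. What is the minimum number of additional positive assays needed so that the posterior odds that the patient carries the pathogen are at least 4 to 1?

Prior odds = 0.0013/0.9987 = 13/9987.
Combined Bayes factor of the evidence already in hand = 1.2 × 2.5 = 3.
Odds after that evidence = (13/9987) × 3 = 13/3329.
Target odds = 4.
Need 10ⁿ ≥ 4 ÷ (13/3329) = 13316/13.
10³ = 1000 falls short of 13316/13 but 10⁴ = 10000 reaches it, so n = 4.

4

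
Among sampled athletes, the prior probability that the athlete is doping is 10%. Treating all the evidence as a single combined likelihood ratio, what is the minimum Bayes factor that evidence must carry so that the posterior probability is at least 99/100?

891

Prior odds = 0.1/0.9 = 1/9.
Target odds = 0.99/0.01 = 99.
Required Bayes factor = 99 ÷ (1/9) = 891.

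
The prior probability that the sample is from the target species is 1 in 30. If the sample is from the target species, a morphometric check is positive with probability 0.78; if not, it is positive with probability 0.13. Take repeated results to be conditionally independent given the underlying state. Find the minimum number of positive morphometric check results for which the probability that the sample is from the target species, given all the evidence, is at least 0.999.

Prior odds = (1/30)/(29/30) = 1/29.
Likelihood ratio of a positive = 0.78/0.13 = 6.
Target posterior odds = 0.999/0.001 = 999.
Need (1/29) × 6ⁿ ≥ 999, i.e. 6ⁿ ≥ 28971.
6⁵ = 7776 falls short of 28971 but 6⁶ = 46656 reaches it, so n = 6.

6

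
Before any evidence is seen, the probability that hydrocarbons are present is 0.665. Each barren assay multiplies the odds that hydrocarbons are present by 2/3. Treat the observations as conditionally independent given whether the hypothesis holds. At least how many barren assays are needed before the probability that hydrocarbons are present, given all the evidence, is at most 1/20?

9

Prior odds: 0.665 ÷ 0.335 = 133/67.
Likelihood ratio per barren assay = 2/3.
Target odds: 0.05 ÷ 0.95 = 1/19.
Need (133/67) × (2/3)ⁿ ≤ 1/19, i.e. (2/3)ⁿ ≤ 67/2527.
(2/3)⁸ = 256/6561 is still above 67/2527 but (2/3)⁹ = 512/19683 is at or below it, so n = 9.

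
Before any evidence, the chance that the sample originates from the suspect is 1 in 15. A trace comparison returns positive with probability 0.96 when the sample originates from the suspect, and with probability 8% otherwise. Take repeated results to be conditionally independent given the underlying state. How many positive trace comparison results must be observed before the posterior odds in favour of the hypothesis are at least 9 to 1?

Prior odds = (1/15)/(14/15) = 1/14.
Likelihood ratio of a positive result = 0.96/0.08 = 12.
Target odds = 9.
Require 12ⁿ ≥ 9 ÷ (1/14) = 126.
12¹ = 12 falls short of 126 but 12² = 144 reaches it, so n = 2.

2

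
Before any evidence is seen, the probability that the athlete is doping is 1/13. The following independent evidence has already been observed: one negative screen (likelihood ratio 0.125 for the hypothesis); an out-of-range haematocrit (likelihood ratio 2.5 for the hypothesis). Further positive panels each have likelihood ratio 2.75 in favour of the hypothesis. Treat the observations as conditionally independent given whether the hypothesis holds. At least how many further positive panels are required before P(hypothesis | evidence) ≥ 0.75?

Prior odds = (1/13)/(12/13) = 1/12.
Combined Bayes factor of the evidence already in hand = 0.125 × 2.5 = 0.3125.
Odds after that evidence = (1/12) × 0.3125 = 5/192.
Target odds = 0.75/0.25 = 3.
Need 2.75ⁿ ≥ 3 ÷ (5/192) = 115.2.
2.75⁴ = 57.19140625 falls short of 115.2 but 2.75⁵ = 161051/1024 reaches it, so n = 5.

5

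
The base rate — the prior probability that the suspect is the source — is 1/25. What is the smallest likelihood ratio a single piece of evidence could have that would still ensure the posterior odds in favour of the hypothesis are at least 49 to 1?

Prior odds = 0.04/0.96 = 1/24.
Target odds = 49.
Required Bayes factor = 49 ÷ (1/24) = 1176.

1176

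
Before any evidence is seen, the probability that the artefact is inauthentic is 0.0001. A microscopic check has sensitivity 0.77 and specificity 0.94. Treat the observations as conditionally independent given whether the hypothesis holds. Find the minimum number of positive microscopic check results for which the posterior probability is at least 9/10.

5

Prior odds = 0.0001/0.9999 = 1/9999.
False-positive rate = 1 − 0.94 = 0.06; likelihood ratio of a positive = 0.77/0.06 = 77/6.
Target posterior odds = 0.9/0.1 = 9.
Need (1/9999) × (77/6)ⁿ ≥ 9, i.e. (77/6)ⁿ ≥ 89991.
(77/6)⁴ = 35153041/1296 falls short of 89991 but (77/6)⁵ ≈348095 reaches it, so n = 5.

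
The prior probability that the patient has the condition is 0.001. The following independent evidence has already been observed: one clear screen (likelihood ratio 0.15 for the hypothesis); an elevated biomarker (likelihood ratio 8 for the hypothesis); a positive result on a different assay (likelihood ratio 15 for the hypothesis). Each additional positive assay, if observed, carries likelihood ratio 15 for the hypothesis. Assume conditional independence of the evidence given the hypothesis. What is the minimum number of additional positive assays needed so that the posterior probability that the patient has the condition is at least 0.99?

Prior odds = 0.001/0.999 = 1/999.
Combined Bayes factor of the evidence already in hand = 0.15 × 8 × 15 = 18.
Odds after that evidence = (1/999) × 18 = 2/111.
Target odds = 0.99/0.01 = 99.
Need 15ⁿ ≥ 99 ÷ (2/111) = 5494.5.
15³ = 3375 falls short of 5494.5 but 15⁴ = 50625 reaches it, so n = 4.

4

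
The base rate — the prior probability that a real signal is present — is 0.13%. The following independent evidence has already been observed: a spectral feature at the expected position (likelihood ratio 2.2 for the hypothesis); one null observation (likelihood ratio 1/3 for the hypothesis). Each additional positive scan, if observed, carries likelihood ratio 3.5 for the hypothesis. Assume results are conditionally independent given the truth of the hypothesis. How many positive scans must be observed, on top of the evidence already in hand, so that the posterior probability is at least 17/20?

Prior odds = 0.0013/0.9987 = 13/9987.
Combined Bayes factor of the evidence already in hand = 2.2 × (1/3) = 11/15.
Odds after that evidence = (13/9987) × 11/15 = 143/149805.
Target odds = 0.85/0.15 = 17/3.
Need 3.5ⁿ ≥ 17/3 ÷ (143/149805) = 848895/143.
3.5⁶ = 1838.265625 falls short of 848895/143 but 3.5⁷ = 823543/128 reaches it, so n = 7.

7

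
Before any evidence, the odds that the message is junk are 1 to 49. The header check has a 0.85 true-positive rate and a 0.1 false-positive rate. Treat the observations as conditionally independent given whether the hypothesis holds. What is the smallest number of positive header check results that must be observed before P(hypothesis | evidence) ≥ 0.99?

Prior odds = 1/49.
Likelihood ratio of a positive result = 0.85/0.1 = 8.5.
Target posterior odds = 0.99/0.01 = 99.
Need (1/49) × 8.5ⁿ ≥ 99, i.e. 8.5ⁿ ≥ 4851.
8.5³ = 614.125 falls short of 4851 but 8.5⁴ = 5220.0625 reaches it, so n = 4.

4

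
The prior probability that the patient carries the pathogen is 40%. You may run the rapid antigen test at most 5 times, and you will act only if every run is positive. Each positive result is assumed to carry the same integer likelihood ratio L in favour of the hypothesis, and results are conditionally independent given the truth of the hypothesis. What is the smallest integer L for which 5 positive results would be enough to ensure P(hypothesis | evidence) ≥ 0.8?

2

Prior odds = 0.4/0.6 = 2/3.
Target odds = 0.8/0.2 = 4.
Need L⁵ ≥ 4 ÷ (2/3) = 6.
1⁵ = 1 < 6 ≤ 32 = 2⁵, so L = 2.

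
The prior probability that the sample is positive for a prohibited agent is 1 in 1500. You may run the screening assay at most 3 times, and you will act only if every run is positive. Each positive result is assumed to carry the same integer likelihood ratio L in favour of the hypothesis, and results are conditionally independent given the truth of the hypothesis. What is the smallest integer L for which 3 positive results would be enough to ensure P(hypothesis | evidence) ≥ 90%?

24

Prior odds = (1/1500)/(1499/1500) = 1/1499.
Target odds = 0.9/0.1 = 9.
Need L³ ≥ 9 ÷ (1/1499) = 13491.
23³ = 12167 < 13491 ≤ 13824 = 24³, so L = 24.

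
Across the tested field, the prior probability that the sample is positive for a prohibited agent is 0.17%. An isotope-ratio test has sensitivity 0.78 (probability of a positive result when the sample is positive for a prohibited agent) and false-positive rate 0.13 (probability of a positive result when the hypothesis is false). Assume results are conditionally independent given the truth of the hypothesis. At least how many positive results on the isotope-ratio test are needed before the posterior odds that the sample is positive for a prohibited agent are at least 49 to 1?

Prior odds = 0.0017/0.9983 = 17/9983.
Likelihood ratio of a positive result = 0.78/0.13 = 6.
Target odds = 49.
Require 6ⁿ ≥ 49 ÷ (17/9983) = 489167/17.
6⁵ = 7776 falls short of 489167/17 but 6⁶ = 46656 reaches it, so n = 6.

6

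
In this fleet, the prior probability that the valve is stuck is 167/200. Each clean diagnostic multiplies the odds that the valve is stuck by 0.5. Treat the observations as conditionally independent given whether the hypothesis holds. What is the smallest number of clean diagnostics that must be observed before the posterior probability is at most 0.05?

Prior odds: 0.835 ÷ 0.165 = 167/33.
Likelihood ratio per clean diagnostic = 0.5.
Target posterior odds = 0.05/0.95 = 1/19.
Need (167/33) × 0.5ⁿ ≤ 1/19, i.e. 0.5ⁿ ≤ 33/3173.
0.5⁶ = 0.015625 is still above 33/3173 but 0.5⁷ = 0.0078125 is at or below it, so n = 7.

7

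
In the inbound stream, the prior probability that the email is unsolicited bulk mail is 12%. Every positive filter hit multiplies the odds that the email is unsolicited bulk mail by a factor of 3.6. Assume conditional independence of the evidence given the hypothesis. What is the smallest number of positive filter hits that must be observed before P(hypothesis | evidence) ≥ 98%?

5

Prior odds = 0.12/0.88 = 3/22.
Likelihood ratio per positive filter hit = 3.6.
Target posterior odds = 0.98/0.02 = 49.
Require 3.6ⁿ ≥ 49 ÷ (3/22) = 1078/3.
3.6⁴ = 167.9616 falls short of 1078/3 but 3.6⁵ = 604.66176 reaches it, so n = 5.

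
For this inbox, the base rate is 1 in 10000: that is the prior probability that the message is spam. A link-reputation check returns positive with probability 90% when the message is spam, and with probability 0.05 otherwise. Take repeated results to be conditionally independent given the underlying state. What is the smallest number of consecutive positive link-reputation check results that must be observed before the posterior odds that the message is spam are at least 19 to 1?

5

Prior odds = 0.0001/0.9999 = 1/9999.
Likelihood ratio of a positive result = 0.9/0.05 = 18.
Target odds = 19.
Need (1/9999) × 18ⁿ ≥ 19, i.e. 18ⁿ ≥ 189981.
18⁴ = 104976 falls short of 189981 but 18⁵ = 1889568 reaches it, so n = 5.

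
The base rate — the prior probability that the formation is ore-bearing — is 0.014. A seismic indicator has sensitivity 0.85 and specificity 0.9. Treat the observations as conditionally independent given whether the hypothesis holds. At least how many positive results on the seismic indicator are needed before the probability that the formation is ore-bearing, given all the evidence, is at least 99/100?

Prior odds: 0.014 ÷ 0.986 = 7/493.
False-positive rate = 1 − 0.9 = 0.1; likelihood ratio of a positive = 0.85/0.1 = 8.5.
Target odds: 0.99 ÷ 0.01 = 99.
Need (7/493) × 8.5ⁿ ≥ 99, i.e. 8.5ⁿ ≥ 48807/7.
8.5⁴ = 5220.0625 falls short of 48807/7 but 8.5⁵ = 44370.53125 reaches it, so n = 5.

5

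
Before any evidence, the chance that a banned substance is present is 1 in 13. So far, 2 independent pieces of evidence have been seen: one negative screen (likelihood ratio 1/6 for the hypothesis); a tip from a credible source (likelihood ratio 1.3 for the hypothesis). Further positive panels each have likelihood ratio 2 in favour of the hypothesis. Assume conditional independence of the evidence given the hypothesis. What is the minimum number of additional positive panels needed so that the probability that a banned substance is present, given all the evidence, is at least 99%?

13

Prior odds = (1/13)/(12/13) = 1/12.
Combined Bayes factor of the evidence already in hand = (1/6) × 1.3 = 13/60.
Odds after that evidence = (1/12) × 13/60 = 13/720.
Target odds = 0.99/0.01 = 99.
Need 2ⁿ ≥ 99 ÷ (13/720) = 71280/13.
2¹² = 4096 falls short of 71280/13 but 2¹³ = 8192 reaches it, so n = 13.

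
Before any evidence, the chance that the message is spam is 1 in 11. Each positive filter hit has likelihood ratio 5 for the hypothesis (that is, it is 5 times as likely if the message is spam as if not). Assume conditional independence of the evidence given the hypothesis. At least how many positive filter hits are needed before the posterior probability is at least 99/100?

5

Prior odds = (1/11)/(10/11) = 0.1.
Likelihood ratio per positive filter hit = 5.
Target odds: 0.99 ÷ 0.01 = 99.
Need 0.1 × 5ⁿ ≥ 99, i.e. 5ⁿ ≥ 990.
5⁴ = 625 falls short of 990 but 5⁵ = 3125 reaches it, so n = 5.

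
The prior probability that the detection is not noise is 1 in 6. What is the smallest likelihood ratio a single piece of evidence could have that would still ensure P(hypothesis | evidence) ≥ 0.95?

95

Prior odds = (1/6)/(5/6) = 0.2.
Target odds = 0.95/0.05 = 19.
Required Bayes factor = 19 ÷ 0.2 = 95.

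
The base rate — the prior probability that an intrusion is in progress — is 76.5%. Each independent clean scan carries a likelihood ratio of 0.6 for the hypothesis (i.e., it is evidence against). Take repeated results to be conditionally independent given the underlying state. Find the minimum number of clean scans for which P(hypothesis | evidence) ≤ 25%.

5

Prior odds: 0.765 ÷ 0.235 = 153/47.
Likelihood ratio per clean scan = 0.6.
Target odds: 0.25 ÷ 0.75 = 1/3.
Require 0.6ⁿ ≤ 1/3 ÷ (153/47) = 47/459.
0.6⁴ = 0.1296 is still above 47/459 but 0.6⁵ = 0.07776 is at or below it, so n = 5.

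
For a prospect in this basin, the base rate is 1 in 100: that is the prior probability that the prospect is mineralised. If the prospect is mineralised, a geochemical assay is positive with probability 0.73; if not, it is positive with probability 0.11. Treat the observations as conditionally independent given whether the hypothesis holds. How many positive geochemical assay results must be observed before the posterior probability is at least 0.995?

6

Prior odds = 0.01/0.99 = 1/99.
Likelihood ratio of a positive = 0.73/0.11 = 73/11.
Target odds: 0.995 ÷ 0.005 = 199.
Require (73/11)ⁿ ≥ 199 ÷ (1/99) = 19701.
(73/11)⁵ ≈12872.1 falls short of 19701 but (73/11)⁶ ≈85424.2 reaches it, so n = 6.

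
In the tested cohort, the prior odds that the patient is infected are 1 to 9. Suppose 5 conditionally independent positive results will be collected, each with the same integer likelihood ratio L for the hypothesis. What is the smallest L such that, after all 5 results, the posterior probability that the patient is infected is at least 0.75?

2

Prior odds = 1/9.
Target odds = 0.75/0.25 = 3.
Need L⁵ ≥ 3 ÷ (1/9) = 27.
1⁵ = 1 < 27 ≤ 32 = 2⁵, so L = 2.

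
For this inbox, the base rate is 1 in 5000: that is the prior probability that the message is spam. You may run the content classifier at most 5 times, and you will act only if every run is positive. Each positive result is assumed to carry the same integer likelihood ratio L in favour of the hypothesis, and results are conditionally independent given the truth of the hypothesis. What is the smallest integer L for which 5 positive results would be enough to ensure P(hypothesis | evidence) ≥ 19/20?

Prior odds = 0.0002/0.9998 = 1/4999.
Target odds = 0.95/0.05 = 19.
Need L⁵ ≥ 19 ÷ (1/4999) = 94981.
9⁵ = 59049 < 94981 ≤ 100000 = 10⁵, so L = 10.

10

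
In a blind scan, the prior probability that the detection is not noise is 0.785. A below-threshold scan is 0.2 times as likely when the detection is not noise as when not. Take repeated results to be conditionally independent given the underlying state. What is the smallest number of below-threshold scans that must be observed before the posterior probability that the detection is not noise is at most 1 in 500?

Prior odds: 0.785 ÷ 0.215 = 157/43.
Likelihood ratio per below-threshold scan = 0.2.
Target odds: 0.002 ÷ 0.998 = 1/499.
Require 0.2ⁿ ≤ 1/499 ÷ (157/43) = 43/78343.
0.2⁴ = 0.0016 is still above 43/78343 but 0.2⁵ = 0.00032 is at or below it, so n = 5.

5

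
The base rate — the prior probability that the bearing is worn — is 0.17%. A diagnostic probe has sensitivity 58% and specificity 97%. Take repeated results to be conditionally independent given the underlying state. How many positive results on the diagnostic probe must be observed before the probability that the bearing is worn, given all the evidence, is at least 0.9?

Prior odds: 0.0017 ÷ 0.9983 = 17/9983.
False-positive rate = 1 − 0.97 = 0.03; likelihood ratio of a positive = 0.58/0.03 = 58/3.
Target odds: 0.9 ÷ 0.1 = 9.
Need (17/9983) × (58/3)ⁿ ≥ 9, i.e. (58/3)ⁿ ≥ 89847/17.
(58/3)² = 3364/9 falls short of 89847/17 but (58/3)³ = 195112/27 reaches it, so n = 3.

3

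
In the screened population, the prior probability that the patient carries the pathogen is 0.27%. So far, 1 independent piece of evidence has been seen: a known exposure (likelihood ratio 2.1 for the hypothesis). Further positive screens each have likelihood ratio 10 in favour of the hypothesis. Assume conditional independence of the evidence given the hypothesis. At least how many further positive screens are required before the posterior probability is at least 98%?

Prior odds = 0.0027/0.9973 = 27/9973.
Bayes factor of the evidence already in hand = 2.1.
Odds after that evidence = (27/9973) × 2.1 = 567/99730.
Target odds = 0.98/0.02 = 49.
Need 10ⁿ ≥ 49 ÷ (567/99730) = 698110/81.
10³ = 1000 falls short of 698110/81 but 10⁴ = 10000 reaches it, so n = 4.

4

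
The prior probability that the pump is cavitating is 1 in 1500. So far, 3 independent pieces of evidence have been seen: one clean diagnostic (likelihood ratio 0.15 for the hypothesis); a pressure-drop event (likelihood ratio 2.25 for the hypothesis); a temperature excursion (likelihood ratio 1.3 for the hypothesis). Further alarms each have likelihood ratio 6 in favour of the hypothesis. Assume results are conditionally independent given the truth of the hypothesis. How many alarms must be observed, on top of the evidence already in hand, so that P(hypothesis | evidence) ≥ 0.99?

Prior odds = (1/1500)/(1499/1500) = 1/1499.
Combined Bayes factor of the evidence already in hand = 0.15 × 2.25 × 1.3 = 0.43875.
Odds after that evidence = (1/1499) × 0.43875 = 351/1199200.
Target odds = 0.99/0.01 = 99.
Need 6ⁿ ≥ 99 ÷ (351/1199200) = 13191200/39.
6⁷ = 279936 falls short of 13191200/39 but 6⁸ = 1679616 reaches it, so n = 8.

8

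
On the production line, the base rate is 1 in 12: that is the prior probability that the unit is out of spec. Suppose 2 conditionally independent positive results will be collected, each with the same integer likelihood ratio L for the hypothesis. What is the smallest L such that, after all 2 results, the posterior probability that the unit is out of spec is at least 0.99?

33

Prior odds = (1/12)/(11/12) = 1/11.
Target odds = 0.99/0.01 = 99.
Need L² ≥ 99 ÷ (1/11) = 1089.
32² = 1024 < 1089 ≤ 1089 = 33², so L = 33.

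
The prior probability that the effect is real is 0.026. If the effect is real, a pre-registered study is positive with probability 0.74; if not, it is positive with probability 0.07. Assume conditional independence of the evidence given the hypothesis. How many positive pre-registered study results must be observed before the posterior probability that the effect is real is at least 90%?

Prior odds = 0.026/0.974 = 13/487.
Likelihood ratio of a positive = 0.74/0.07 = 74/7.
Target posterior odds = 0.9/0.1 = 9.
Need (13/487) × (74/7)ⁿ ≥ 9, i.e. (74/7)ⁿ ≥ 4383/13.
(74/7)² = 5476/49 falls short of 4383/13 but (74/7)³ = 405224/343 reaches it, so n = 3.

3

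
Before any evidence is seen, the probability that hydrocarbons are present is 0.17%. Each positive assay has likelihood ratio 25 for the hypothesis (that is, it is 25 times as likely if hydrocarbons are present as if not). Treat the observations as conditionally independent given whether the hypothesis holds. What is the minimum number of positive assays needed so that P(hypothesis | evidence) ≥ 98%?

4

Prior odds = 0.0017/0.9983 = 17/9983.
Likelihood ratio per positive assay = 25.
Target odds: 0.98 ÷ 0.02 = 49.
Require 25ⁿ ≥ 49 ÷ (17/9983) = 489167/17.
25³ = 15625 falls short of 489167/17 but 25⁴ = 390625 reaches it, so n = 4.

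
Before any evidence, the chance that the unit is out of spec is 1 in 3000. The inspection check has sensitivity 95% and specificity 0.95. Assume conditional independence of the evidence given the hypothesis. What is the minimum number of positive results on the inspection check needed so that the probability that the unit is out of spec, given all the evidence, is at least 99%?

5

Prior odds = (1/3000)/(2999/3000) = 1/2999.
False-positive rate = 1 − 0.95 = 0.05; likelihood ratio of a positive = 0.95/0.05 = 19.
Target posterior odds = 0.99/0.01 = 99.
Need (1/2999) × 19ⁿ ≥ 99, i.e. 19ⁿ ≥ 296901.
19⁴ = 130321 falls short of 296901 but 19⁵ = 2476099 reaches it, so n = 5.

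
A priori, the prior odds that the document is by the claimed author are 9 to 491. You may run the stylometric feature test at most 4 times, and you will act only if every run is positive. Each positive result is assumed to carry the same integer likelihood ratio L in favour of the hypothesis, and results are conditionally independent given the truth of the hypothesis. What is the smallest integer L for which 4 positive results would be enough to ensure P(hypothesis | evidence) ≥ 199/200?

Prior odds = 9/491.
Target odds = 0.995/0.005 = 199.
Need L⁴ ≥ 199 ÷ (9/491) = 97709/9.
10⁴ = 10000 < 97709/9 ≤ 14641 = 11⁴, so L = 11.

11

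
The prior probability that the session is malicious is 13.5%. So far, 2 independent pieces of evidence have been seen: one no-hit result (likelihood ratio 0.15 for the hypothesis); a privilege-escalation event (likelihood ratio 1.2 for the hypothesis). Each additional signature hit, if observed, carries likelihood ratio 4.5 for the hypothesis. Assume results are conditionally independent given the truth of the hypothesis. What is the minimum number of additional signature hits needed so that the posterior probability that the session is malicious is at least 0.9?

Prior odds = 0.135/0.865 = 27/173.
Combined Bayes factor of the evidence already in hand = 0.15 × 1.2 = 0.18.
Odds after that evidence = (27/173) × 0.18 = 243/8650.
Target odds = 0.9/0.1 = 9.
Need 4.5ⁿ ≥ 9 ÷ (243/8650) = 8650/27.
4.5³ = 91.125 falls short of 8650/27 but 4.5⁴ = 410.0625 reaches it, so n = 4.

4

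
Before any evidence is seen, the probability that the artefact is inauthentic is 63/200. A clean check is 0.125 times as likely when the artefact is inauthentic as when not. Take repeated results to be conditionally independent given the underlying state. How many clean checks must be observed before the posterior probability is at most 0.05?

Prior odds = 0.315/0.685 = 63/137.
Likelihood ratio per clean check = 0.125.
Target odds: 0.05 ÷ 0.95 = 1/19.
Require 0.125ⁿ ≤ 1/19 ÷ (63/137) = 137/1197.
0.125¹ = 0.125 is still above 137/1197 but 0.125² = 0.015625 is at or below it, so n = 2.

2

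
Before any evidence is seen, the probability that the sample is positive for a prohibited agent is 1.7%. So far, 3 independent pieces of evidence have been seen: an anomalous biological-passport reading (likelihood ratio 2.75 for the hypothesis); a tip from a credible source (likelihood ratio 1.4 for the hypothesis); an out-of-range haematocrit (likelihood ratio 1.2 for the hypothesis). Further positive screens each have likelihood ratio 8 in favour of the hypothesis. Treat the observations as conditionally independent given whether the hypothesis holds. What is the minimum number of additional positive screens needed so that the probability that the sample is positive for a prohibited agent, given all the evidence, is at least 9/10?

Prior odds = 0.017/0.983 = 17/983.
Combined Bayes factor of the evidence already in hand = 2.75 × 1.4 × 1.2 = 4.62.
Odds after that evidence = (17/983) × 4.62 = 3927/49150.
Target odds = 0.9/0.1 = 9.
Need 8ⁿ ≥ 9 ÷ (3927/49150) = 147450/1309.
8² = 64 falls short of 147450/1309 but 8³ = 512 reaches it, so n = 3.

3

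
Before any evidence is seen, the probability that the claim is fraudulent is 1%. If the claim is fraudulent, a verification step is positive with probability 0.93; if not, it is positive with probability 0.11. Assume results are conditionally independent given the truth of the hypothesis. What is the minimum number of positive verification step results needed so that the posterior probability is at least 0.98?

Prior odds: 0.01 ÷ 0.99 = 1/99.
Likelihood ratio of a positive = 0.93/0.11 = 93/11.
Target odds: 0.98 ÷ 0.02 = 49.
Require (93/11)ⁿ ≥ 49 ÷ (1/99) = 4851.
(93/11)³ = 804357/1331 falls short of 4851 but (93/11)⁴ = 74805201/14641 reaches it, so n = 4.

4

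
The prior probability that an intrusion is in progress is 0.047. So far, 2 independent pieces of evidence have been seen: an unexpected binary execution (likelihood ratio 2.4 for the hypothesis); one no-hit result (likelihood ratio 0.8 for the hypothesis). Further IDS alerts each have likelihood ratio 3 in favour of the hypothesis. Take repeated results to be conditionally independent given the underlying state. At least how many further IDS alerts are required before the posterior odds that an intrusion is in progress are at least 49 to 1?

6

Prior odds = 0.047/0.953 = 47/953.
Combined Bayes factor of the evidence already in hand = 2.4 × 0.8 = 1.92.
Odds after that evidence = (47/953) × 1.92 = 2256/23825.
Target odds = 49.
Need 3ⁿ ≥ 49 ÷ (2256/23825) = 1167425/2256.
3⁵ = 243 falls short of 1167425/2256 but 3⁶ = 729 reaches it, so n = 6.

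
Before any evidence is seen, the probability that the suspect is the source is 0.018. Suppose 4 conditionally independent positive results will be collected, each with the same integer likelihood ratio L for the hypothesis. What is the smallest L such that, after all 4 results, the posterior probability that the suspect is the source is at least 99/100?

Prior odds = 0.018/0.982 = 9/491.
Target odds = 0.99/0.01 = 99.
Need L⁴ ≥ 99 ÷ (9/491) = 5401.
8⁴ = 4096 < 5401 ≤ 6561 = 9⁴, so L = 9.

9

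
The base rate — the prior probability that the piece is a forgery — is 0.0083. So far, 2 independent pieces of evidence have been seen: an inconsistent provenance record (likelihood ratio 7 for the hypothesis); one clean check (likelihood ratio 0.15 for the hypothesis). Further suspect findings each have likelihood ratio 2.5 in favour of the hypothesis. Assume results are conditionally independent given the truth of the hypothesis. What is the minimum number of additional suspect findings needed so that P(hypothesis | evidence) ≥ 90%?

8

Prior odds = 0.0083/0.9917 = 83/9917.
Combined Bayes factor of the evidence already in hand = 7 × 0.15 = 1.05.
Odds after that evidence = (83/9917) × 1.05 = 1743/198340.
Target odds = 0.9/0.1 = 9.
Need 2.5ⁿ ≥ 9 ÷ (1743/198340) = 595020/581.
2.5⁷ = 610.3515625 falls short of 595020/581 but 2.5⁸ = 390625/256 reaches it, so n = 8.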